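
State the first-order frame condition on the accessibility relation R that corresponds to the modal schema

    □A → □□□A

This is a Sahlqvist (Geach-type) schema ◇^0□^1A → □^3◇^0A.
Minimal-valuation argument: fix x; take any y with xR^0y and any z with xR^3z. Set V(A) to the set of worlds R-reachable from y in exactly 1 step. Then □^1A holds at y, so the antecedent holds at x; validity forces ◇^0A at z, giving a w with zR^0w and yR^1w.
First-order correspondent: ∀x ∀z (xR³z → ∃w (xRw ∧ z = w)).

∀x ∀z (xR³z → ∃w (xRw ∧ z = w))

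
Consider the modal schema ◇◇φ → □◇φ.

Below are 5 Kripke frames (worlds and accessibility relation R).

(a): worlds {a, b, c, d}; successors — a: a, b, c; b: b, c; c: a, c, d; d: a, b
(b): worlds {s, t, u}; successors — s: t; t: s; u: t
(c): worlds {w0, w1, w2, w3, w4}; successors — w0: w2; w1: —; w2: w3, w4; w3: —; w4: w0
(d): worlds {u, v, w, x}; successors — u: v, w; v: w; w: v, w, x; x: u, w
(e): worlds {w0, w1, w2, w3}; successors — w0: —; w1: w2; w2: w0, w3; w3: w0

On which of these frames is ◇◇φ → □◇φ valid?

Frame correspondent (Sahlqvist): ∀x ∀y ∀z ((xR²y ∧ xRz) → ∃w (y = w ∧ zRw)) — i.e. a generalized confluence (Geach) condition.
(a): fails — aR²a, aRb but no w with a=w and bRw.
(b): holds.
(c): fails — w2R²w0, w2Rw3 but no w with w0=w and w3Rw.
(d): fails — uR²v, uRv but no t with v=t and vRt.
(e): fails — w2R²w0, w2Rw0 but no w with w0=w and w0Rw.

(b)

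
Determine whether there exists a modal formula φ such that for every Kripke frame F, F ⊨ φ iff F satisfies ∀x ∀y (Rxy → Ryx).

Yes, by q → □◇q

This is a Sahlqvist condition; the B axiom q → □◇q defines it.
Suppose q→□◇q is valid. Take Rxy and set V(q)={x}. Then q at x, so □◇q at x, so ◇q at y, so some z with Ryz has q; z=x, i.e. Ryx.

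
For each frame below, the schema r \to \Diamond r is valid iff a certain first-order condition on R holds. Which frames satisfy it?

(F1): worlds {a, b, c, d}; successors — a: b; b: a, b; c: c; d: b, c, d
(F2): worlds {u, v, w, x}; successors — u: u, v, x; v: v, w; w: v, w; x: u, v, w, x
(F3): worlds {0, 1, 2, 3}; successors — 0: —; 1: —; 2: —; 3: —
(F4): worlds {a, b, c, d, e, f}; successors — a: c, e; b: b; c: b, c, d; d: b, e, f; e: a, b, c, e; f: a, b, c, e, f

(F2)

The schema corresponds to reflexivity: \forall x Rxx.
(F1): fails — world a does not see itself.
(F2): condition met.
(F3): fails — world 0 does not see itself.
(F4): fails — world a does not see itself.
Valid on: (F2).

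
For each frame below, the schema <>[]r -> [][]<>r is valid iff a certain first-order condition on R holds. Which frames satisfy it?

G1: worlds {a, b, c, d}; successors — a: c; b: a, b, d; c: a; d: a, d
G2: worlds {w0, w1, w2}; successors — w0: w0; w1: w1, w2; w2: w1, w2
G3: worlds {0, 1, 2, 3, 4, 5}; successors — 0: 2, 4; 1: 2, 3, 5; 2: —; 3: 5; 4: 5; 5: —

The schema corresponds to a generalized confluence (Geach) condition: forall x forall y forall z ((xRy & x R^2 z) -> exists w (yRw & zRw)).
G1: fails — aRc, aR²a but no w with cRw and aRw.
G2: ✓.
G3: fails — 0R2, 0R²5 but no w with 2Rw and 5Rw.

G2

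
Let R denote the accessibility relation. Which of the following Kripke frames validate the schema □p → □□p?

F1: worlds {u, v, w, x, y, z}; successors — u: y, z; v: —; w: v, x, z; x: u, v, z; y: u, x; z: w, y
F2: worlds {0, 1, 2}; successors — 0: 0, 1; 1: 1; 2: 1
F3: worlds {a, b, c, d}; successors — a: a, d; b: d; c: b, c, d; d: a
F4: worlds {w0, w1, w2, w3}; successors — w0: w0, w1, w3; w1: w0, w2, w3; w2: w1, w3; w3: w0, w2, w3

F2

This is the axiom for transitivity; its first-order frame correspondent is ∀x ∀y ∀z (Rxy ∧ Ryz → Rxz).
F1: fails — Ruz and Rzw but not Ruw.
F2: ✓.
F3: fails — Rcd and Rda but not Rca.
F4: fails — Rw1w2 and Rw2w1 but not Rw1w1.
Valid on: F2.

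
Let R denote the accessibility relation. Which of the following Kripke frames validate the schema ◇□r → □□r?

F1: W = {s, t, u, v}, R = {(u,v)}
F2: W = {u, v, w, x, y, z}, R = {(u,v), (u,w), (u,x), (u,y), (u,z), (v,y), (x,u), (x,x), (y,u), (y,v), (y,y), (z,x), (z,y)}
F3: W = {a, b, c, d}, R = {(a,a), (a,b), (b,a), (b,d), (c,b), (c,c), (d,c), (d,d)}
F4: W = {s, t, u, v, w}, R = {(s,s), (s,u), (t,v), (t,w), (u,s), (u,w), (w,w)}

F1

Frame correspondent (Sahlqvist): ∀x ∀y ∀z ((xRy ∧ xR²z) → ∃w (yRw ∧ z = w)) — i.e. a generalized confluence (Geach) condition.
F1: condition met.
F2: fails — uRv, uR²u but no t with vRt and u=t.
F3: fails — aRa, aR²d but no w with aRw and d=w.
F4: fails — sRs, sR²w but no w* with sRw* and w=w*.
Valid on: F1.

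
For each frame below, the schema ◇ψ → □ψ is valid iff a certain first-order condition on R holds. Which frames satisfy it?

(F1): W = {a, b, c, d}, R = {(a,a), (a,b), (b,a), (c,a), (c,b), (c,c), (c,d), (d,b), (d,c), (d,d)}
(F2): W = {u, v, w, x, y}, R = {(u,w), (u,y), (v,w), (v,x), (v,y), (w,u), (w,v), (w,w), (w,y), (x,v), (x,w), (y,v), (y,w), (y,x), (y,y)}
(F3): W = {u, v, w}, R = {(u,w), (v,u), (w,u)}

(F3)

Frame correspondent (Sahlqvist): ∀x ∀y ∀z (Rxy ∧ Rxz → y = z) — i.e. partial functionality.
(F1): fails — a sees both a and b.
(F2): fails — u sees both w and y.
(F3): holds.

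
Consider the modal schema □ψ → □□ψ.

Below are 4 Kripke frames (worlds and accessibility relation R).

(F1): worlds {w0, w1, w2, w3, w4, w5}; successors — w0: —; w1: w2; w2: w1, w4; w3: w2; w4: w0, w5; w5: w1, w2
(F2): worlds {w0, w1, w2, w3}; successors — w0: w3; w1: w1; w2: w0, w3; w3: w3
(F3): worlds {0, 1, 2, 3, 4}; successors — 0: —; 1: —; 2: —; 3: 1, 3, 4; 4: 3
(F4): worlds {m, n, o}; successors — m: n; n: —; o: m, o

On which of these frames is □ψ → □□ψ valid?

The schema corresponds to transitivity: ∀x ∀y ∀z (Rxy ∧ Ryz → Rxz).
(F1): fails — Rw1w2 and Rw2w4 but not Rw1w4.
(F2): condition met.
(F3): fails — R43 and R34 but not R44.
(F4): fails — Rom and Rmn but not Ron.

(F2)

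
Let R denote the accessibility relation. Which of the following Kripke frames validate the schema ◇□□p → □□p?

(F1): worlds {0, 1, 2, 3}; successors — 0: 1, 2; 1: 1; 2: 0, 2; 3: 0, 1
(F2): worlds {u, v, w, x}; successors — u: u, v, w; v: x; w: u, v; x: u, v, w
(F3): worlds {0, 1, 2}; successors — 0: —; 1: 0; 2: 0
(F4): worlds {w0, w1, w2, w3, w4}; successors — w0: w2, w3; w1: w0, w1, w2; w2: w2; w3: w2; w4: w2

The schema corresponds to a generalized confluence (Geach) condition: ∀x ∀y ∀z ((xRy ∧ xR²z) → ∃w (yR²w ∧ z = w)).
(F1): fails — 0R1, 0R²0 but no w with 1R²w and 0=w.
(F2): fails — uRv, uR²x but no t with vR²t and x=t.
(F3): condition met.
(F4): fails — w1Rw0, w1R²w0 but no w with w0R²w and w0=w.

(F3)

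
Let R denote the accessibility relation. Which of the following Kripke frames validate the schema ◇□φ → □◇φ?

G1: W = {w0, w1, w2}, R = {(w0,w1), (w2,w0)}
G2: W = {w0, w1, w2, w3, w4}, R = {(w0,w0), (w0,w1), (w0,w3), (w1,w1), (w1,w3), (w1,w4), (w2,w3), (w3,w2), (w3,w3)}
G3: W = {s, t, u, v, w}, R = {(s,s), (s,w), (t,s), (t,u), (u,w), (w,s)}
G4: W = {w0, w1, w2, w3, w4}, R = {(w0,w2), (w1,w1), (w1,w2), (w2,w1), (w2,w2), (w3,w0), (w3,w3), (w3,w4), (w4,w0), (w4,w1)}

This is the axiom for convergence; its first-order frame correspondent is ∀x ∀y ∀z (Rxy ∧ Rxz → ∃w (Ryw ∧ Rzw)).
G1: fails — Rw0w1 and Rw0w1 but w1 and w1 have no common successor.
G2: fails — Rw1w1 and Rw1w4 but w1 and w4 have no common successor.
G3: ✓.
G4: fails — Rw3w0 and Rw3w3 but w0 and w3 have no common successor.
Valid on: G3.

G3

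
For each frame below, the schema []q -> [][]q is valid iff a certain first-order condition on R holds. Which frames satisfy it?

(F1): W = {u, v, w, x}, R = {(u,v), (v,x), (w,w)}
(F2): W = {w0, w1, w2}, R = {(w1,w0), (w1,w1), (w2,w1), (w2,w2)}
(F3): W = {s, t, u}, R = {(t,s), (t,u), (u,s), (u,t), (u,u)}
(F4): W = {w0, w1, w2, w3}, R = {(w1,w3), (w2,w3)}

Frame correspondent (Sahlqvist): forall x forall y forall z (Rxy & Ryz -> Rxz) — i.e. transitivity.
(F1): fails — Ruv and Rvx but not Rux.
(F2): fails — Rw2w1 and Rw1w0 but not Rw2w0.
(F3): fails — Rtu and Rut but not Rtt.
(F4): holds.
Valid on: (F4).

(F4)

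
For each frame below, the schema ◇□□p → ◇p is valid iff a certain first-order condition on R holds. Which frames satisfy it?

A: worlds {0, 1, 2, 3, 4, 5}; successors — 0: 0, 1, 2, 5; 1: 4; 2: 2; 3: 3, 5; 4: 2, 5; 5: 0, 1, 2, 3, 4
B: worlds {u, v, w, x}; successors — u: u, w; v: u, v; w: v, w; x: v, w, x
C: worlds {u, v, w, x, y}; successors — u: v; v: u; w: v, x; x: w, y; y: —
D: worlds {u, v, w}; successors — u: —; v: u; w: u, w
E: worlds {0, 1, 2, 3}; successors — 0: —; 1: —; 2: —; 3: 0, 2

A, B

Frame correspondent (Sahlqvist): ∀x ∀y (xRy → ∃w (yR²w ∧ xRw)) — i.e. a generalized confluence (Geach) condition.
A: holds.
B: holds.
C: fails — xRy but no t with yR²t and xRt.
D: fails — vRu but no t with uR²t and vRt.
E: fails — 3R0 but no w with 0R²w and 3Rw.
Valid on: A, B.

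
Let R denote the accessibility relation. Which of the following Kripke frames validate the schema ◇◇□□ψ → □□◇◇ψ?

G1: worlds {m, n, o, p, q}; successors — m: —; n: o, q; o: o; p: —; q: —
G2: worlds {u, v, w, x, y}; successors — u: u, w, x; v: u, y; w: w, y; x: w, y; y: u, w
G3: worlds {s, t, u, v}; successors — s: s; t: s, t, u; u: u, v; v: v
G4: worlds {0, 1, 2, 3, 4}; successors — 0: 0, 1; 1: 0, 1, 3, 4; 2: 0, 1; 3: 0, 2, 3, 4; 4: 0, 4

Frame correspondent (Sahlqvist): ∀x ∀y ∀z ((xR²y ∧ xR²z) → ∃w (yR²w ∧ zR²w)) — i.e. a generalized confluence (Geach) condition.
G1: ✓.
G2: ✓.
G3: fails — tR²s, tR²u but no w with sR²w and uR²w.
G4: ✓.

G1, G2, G4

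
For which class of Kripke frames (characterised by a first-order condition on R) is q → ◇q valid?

reflexivity: ∀x Rxx

This schema is equivalent to the T axiom □q → q.
Its frame correspondent is reflexivity — ∀x Rxx.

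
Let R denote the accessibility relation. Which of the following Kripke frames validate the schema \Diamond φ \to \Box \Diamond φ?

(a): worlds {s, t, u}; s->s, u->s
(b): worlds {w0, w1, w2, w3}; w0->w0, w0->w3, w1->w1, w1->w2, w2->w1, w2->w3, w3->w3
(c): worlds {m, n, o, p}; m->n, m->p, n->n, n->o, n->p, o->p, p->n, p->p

(a)

The schema corresponds to the Euclidean property: \forall x \forall y \forall z (Rxy \wedge Rxz \to Ryz).
(a): condition met.
(b): fails — Rw0w3 and Rw0w0 but not Rw3w0.
(c): fails — Rno and Rnn but not Ron.
Valid on: (a).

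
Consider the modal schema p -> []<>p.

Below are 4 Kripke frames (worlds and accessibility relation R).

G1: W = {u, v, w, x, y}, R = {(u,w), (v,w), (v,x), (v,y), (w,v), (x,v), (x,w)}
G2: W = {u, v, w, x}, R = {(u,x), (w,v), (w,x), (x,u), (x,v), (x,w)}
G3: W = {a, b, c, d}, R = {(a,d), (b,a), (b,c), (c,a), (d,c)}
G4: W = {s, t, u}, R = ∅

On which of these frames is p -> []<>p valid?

G4

The schema corresponds to symmetry: forall x forall y (Rxy -> Ryx).
G1: fails — Rxw but not Rwx.
G2: fails — Rwv but not Rvw.
G3: fails — Rbc but not Rcb.
G4: ✓.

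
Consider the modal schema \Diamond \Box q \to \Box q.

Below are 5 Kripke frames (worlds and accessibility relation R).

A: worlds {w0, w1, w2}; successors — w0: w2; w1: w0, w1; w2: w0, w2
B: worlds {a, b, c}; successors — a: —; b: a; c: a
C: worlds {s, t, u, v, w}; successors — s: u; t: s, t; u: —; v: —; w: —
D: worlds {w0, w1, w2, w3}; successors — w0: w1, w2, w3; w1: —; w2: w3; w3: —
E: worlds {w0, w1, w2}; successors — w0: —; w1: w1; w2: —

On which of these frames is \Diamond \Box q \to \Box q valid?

E

The schema corresponds to the Euclidean property: \forall x \forall y \forall z (Rxy \wedge Rxz \to Ryz).
A: fails — Rw1w0 and Rw1w1 but not Rw0w1.
B: fails — Rba and Rba but not Raa.
C: fails — Rsu and Rsu but not Ruu.
D: fails — Rw0w1 and Rw0w1 but not Rw1w1.
E: satisfies the condition.
Valid on: E.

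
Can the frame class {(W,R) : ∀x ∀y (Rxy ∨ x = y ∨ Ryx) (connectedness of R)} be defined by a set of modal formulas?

If a class were modally definable it would be closed under disjoint unions (Goldblatt–Thomason).
Take 3 disjoint single-world reflexive frames: each is trivially connected, but their disjoint union has 3 worlds with no edge between distinct components, so it is not connected.
Hence connectedness of R is not modally definable.

Not definable by any modal formula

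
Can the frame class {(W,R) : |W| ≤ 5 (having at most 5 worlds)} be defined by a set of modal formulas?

If a class were modally definable it would be closed under disjoint unions (Goldblatt–Thomason).
Any modal formula valid on each of 6 disjoint one-world frames is valid on their disjoint union (validity is preserved under disjoint unions). Each one-world frame has |W|=1≤5, but the union has |W|=6.
So no modal formula (or set of formulas) defines exactly the |W|≤5 frames.

No — not modally definable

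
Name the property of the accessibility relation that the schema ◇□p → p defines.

This is frame-equivalent to p → □◇p (substitute ¬p for p and contrapose).
Suppose p→□◇p is valid. Take Rxy and set V(p)={x}. Then p at x, so □◇p at x, so ◇p at y, so some z with Ryz has p; z=x, i.e. Ryx.

symmetry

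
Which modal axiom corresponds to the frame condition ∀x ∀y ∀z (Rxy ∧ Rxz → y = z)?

◇p → □p

This is partial functionality; the standard corresponding axiom is CD: ◇p → □p.
Suppose ◇p→□p is valid. Take Rxy, Rxz and set V(p)={y}. Then ◇p at x, so □p at x, so p at z, i.e. z=y.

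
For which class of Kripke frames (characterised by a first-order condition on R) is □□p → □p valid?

Suppose □□p→□p is valid. Take Rxy and set V(p)={w : xR²w}. Then □□p at x, so □p at x, so p at y, i.e. ∃z(Rxz∧Rzy).
The converse is a direct semantic check.
So the correspondent is density.

Density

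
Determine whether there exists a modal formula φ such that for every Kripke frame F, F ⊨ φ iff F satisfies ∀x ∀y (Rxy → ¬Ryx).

Any modally definable frame class is closed under surjective bounded morphisms.
The 3-cycle (worlds s,t,u with s→t→u→s) is asymmetric. Mapping every world to a single reflexive point • is a surjective bounded morphism, and the reflexive point is not asymmetric (R•• but asymmetry requires ¬R••).
Hence asymmetry is not modally definable.

No — not modally definable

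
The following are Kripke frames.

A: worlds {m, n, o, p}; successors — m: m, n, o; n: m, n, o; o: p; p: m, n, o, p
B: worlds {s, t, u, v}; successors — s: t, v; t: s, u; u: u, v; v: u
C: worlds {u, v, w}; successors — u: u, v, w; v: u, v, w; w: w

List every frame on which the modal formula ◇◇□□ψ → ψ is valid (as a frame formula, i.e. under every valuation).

Frame correspondent (Sahlqvist): ∀x ∀y (xR²y → ∃w (yR²w ∧ x = w)) — i.e. a generalized confluence (Geach) condition.
A: holds.
B: fails — sR²u but no w with uR²w and s=w.
C: fails — uR²w but no t with wR²t and u=t.

A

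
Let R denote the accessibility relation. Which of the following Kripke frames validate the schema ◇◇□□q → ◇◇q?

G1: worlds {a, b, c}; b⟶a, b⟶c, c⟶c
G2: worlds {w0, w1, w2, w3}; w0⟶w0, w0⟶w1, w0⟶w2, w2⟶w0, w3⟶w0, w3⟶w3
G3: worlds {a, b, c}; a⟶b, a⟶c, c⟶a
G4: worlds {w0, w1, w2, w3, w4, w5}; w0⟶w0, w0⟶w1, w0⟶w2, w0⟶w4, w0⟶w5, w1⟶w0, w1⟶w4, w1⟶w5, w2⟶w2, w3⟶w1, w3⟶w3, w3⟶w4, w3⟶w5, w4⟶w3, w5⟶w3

G1, G4

Frame correspondent (Sahlqvist): ∀x ∀y (xR²y → ∃w (yR²w ∧ xR²w)) — i.e. a generalized confluence (Geach) condition.
G1: condition met.
G2: fails — w0R²w1 but no w with w1R²w and w0R²w.
G3: fails — cR²b but no w with bR²w and cR²w.
G4: condition met.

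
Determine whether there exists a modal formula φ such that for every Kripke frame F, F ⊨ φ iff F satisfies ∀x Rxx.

Yes — defined by □p → p

Yes: it is reflexivity, defined by the T schema □p → p.
Suppose □p→p is valid. At any x set V(p)={w : Rxw}. Then □p holds at x, so p holds at x, i.e. Rxx.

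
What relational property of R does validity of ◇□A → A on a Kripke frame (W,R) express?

Equivalently (dual form): A → □◇A.
Suppose A→□◇A is valid. Take Rxy and set V(A)={x}. Then A at x, so □◇A at x, so ◇A at y, so some z with Ryz has A; z=x, i.e. Ryx.
The converse is a direct semantic check.
Frame condition: ∀x ∀y (Rxy → Ryx).

Symmetry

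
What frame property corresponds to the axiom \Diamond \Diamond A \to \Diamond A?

Transitivity

Equivalently (dual form): □A → □□A.
Suppose □A→□□A is valid. Take Rxy, Ryz and set V(A)={w : Rxw}. Then □A at x, so □□A at x, so □A at y, so A at z, i.e. Rxz.
The converse is a direct semantic check.
Frame condition: \forall x \forall y \forall z (Rxy \wedge Ryz \to Rxz).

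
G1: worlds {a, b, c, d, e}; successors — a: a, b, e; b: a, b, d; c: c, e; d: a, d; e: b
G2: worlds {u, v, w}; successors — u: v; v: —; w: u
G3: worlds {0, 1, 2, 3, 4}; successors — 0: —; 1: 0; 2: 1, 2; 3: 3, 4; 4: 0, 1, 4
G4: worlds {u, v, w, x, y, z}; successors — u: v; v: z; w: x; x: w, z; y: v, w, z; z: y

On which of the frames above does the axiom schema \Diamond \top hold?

The schema corresponds to seriality: \forall x \exists y Rxy.
G1: satisfies the condition.
G2: fails — world v has no successor.
G3: fails — world 0 has no successor.
G4: satisfies the condition.
Valid on: G1, G4.

G1, G4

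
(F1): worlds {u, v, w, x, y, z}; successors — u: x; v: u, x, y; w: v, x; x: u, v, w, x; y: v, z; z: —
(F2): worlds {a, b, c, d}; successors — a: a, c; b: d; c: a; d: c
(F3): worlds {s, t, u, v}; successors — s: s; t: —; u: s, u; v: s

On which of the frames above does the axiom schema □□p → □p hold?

(F3)

Frame correspondent (Sahlqvist): ∀x ∀y (Rxy → ∃z (Rxz ∧ Rzy)) — i.e. density.
(F1): fails — Rvy but no t with Rvt and Rty.
(F2): fails — Rdc but no z with Rdz and Rzc.
(F3): holds.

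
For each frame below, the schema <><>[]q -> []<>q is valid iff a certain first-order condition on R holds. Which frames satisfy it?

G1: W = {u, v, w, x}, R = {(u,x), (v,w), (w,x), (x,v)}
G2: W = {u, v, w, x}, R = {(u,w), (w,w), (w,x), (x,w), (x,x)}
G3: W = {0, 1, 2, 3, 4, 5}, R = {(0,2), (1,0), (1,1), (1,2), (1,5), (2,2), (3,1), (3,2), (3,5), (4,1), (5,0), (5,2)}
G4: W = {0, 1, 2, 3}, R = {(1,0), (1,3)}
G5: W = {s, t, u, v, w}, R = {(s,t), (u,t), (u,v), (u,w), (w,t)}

Frame correspondent (Sahlqvist): forall x forall y forall z ((x R^2 y & xRz) -> exists w (yRw & zRw)) — i.e. a generalized confluence (Geach) condition.
G1: fails — uR²v, uRx but no t with vRt and xRt.
G2: condition met.
G3: condition met.
G4: condition met.
G5: fails — uR²t, uRt but no w* with tRw* and tRw*.
Valid on: G2, G3, G4.

G2, G3, G4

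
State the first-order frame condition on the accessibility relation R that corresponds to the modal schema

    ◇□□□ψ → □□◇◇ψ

∀x ∀y ∀z ((xRy ∧ xR²z) → ∃w (yR³w ∧ zR²w))

This is a Sahlqvist (Geach-type) schema ◇^1□^3ψ → □^2◇^2ψ.
First-order correspondent: ∀x ∀y ∀z ((xRy ∧ xR²z) → ∃w (yR³w ∧ zR²w)).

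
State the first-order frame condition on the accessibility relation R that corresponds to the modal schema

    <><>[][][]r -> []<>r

This is a Sahlqvist (Geach-type) schema ◇^2□^3r → □^1◇^1r.
Minimal-valuation argument: fix x; take any y with xR^2y and any z with xR^1z. Set V(r) to the set of worlds R-reachable from y in exactly 3 steps. Then □^3r holds at y, so the antecedent holds at x; validity forces ◇^1r at z, giving a w with zR^1w and yR^3w.
First-order correspondent: forall x forall y forall z ((x R^2 y & xRz) -> exists w (y R^3 w & zRw)).

forall x forall y forall z ((x R^2 y & xRz) -> exists w (y R^3 w & zRw))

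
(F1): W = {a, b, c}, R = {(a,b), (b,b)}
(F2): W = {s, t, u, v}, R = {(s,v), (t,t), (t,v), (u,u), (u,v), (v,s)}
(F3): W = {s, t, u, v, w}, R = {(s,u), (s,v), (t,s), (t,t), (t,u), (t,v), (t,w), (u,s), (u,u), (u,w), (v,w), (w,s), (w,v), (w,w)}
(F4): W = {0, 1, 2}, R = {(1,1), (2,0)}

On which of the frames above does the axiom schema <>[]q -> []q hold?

Frame correspondent (Sahlqvist): forall x forall y forall z (Rxy & Rxz -> Ryz) — i.e. the Euclidean property.
(F1): ✓.
(F2): fails — Rsv and Rsv but not Rvv.
(F3): fails — Rsv and Rsv but not Rvv.
(F4): fails — R20 and R20 but not R00.
Valid on: (F1).

(F1)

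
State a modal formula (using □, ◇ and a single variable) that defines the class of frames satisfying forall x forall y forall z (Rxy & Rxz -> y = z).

◇s → □s

A defining formula is ◇s → □s (the CD axiom).
Suppose ◇s→□s is valid. Take Rxy, Rxz and set V(s)={y}. Then ◇s at x, so □s at x, so s at z, i.e. z=y.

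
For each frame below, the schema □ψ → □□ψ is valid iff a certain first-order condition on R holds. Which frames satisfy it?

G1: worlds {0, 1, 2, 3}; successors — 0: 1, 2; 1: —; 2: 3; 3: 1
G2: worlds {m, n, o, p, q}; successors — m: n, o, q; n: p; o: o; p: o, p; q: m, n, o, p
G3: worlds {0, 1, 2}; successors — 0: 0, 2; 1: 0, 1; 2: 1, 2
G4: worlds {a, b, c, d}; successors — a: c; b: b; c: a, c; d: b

The schema corresponds to transitivity: ∀x ∀y ∀z (Rxy ∧ Ryz → Rxz).
G1: fails — R23 and R31 but not R21.
G2: fails — Rqm and Rmq but not Rqq.
G3: fails — R10 and R02 but not R12.
G4: fails — Rac and Rca but not Raa.

none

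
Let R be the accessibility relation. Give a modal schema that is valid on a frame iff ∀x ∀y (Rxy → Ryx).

r → □◇r

The condition is symmetry. The B schema r → □◇r defines it.
Suppose r→□◇r is valid. Take Rxy and set V(r)={x}. Then r at x, so □◇r at x, so ◇r at y, so some z with Ryz has r; z=x, i.e. Ryx.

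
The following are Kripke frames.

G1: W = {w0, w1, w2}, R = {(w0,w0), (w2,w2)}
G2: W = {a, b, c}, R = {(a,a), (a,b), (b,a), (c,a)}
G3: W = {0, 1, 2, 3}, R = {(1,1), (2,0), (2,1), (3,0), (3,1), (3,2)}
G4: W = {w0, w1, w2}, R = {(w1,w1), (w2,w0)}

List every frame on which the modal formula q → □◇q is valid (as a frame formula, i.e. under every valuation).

This is the axiom for symmetry; its first-order frame correspondent is ∀x ∀y (Rxy → Ryx).
G1: satisfies the condition.
G2: fails — Rca but not Rac.
G3: fails — R32 but not R23.
G4: fails — Rw2w0 but not Rw0w2.

G1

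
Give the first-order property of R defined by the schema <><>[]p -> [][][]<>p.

forall x forall y forall z ((x R^2 y & x R^3 z) -> exists w (yRw & zRw))

This is a Sahlqvist (Geach-type) schema ◇^2□^1p → □^3◇^1p.
First-order correspondent: forall x forall y forall z ((x R^2 y & x R^3 z) -> exists w (yRw & zRw)).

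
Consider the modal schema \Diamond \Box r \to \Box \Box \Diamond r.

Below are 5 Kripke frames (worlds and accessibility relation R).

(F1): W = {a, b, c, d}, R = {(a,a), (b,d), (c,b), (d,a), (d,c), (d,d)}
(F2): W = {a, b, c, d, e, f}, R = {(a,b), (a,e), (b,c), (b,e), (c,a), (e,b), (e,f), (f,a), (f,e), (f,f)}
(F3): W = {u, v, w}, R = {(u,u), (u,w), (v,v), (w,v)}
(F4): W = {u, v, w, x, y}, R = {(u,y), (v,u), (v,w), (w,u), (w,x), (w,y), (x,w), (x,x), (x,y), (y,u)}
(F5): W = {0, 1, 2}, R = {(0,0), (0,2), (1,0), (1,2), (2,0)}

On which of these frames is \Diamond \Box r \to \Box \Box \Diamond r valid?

(F5)

The schema corresponds to a generalized confluence (Geach) condition: \forall x \forall y \forall z ((xRy \wedge x R^2 z) \to \exists w (yRw \wedge zRw)).
(F1): fails — bRd, bR²c but no w with dRw and cRw.
(F2): fails — aRb, aR²c but no w with bRw and cRw.
(F3): fails — uRu, uR²v but no t with uRt and vRt.
(F4): fails — uRy, uR²u but no t with yRt and uRt.
(F5): satisfies the condition.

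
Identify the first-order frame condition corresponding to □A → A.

reflexivity: ∀x Rxx

This is the T axiom.
Its frame correspondent is reflexivity — ∀x Rxx.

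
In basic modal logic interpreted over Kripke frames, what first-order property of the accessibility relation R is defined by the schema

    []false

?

Emptiness of R

□⊥ is valid iff no world has any successor (otherwise □⊥ fails at any world with one).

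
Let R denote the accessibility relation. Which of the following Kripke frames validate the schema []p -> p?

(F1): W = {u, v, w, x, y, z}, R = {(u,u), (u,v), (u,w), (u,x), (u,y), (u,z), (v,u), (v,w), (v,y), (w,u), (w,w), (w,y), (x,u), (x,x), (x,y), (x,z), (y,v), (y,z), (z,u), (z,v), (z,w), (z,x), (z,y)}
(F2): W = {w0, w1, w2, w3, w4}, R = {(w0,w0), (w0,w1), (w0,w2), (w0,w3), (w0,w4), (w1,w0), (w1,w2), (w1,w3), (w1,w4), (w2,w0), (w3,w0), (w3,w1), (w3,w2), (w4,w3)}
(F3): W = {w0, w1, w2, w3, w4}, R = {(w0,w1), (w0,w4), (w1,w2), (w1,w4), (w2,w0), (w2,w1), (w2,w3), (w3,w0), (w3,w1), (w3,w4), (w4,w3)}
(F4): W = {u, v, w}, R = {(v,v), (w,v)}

none

This is the axiom for reflexivity; its first-order frame correspondent is forall x Rxx.
(F1): fails — world v does not see itself.
(F2): fails — world w1 does not see itself.
(F3): fails — world w0 does not see itself.
(F4): fails — world u does not see itself.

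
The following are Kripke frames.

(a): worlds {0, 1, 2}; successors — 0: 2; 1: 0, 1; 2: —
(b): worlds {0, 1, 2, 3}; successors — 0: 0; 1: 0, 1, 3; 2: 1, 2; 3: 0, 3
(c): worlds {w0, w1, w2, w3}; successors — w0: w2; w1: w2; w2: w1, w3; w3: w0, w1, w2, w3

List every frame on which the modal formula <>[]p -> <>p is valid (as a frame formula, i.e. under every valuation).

(b)

Frame correspondent (Sahlqvist): forall x forall y (xRy -> exists w (yRw & xRw)) — i.e. a generalized confluence (Geach) condition.
(a): fails — 0R2 but no w with 2Rw and 0Rw.
(b): condition met.
(c): fails — w0Rw2 but no w with w2Rw and w0Rw.
Valid on: (b).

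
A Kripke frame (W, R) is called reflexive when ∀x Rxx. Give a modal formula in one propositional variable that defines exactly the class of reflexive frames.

□s → s

A defining formula is □s → s (the T axiom).
Suppose □s→s is valid. At any x set V(s)={w : Rxw}. Then □s holds at x, so s holds at x, i.e. Rxx.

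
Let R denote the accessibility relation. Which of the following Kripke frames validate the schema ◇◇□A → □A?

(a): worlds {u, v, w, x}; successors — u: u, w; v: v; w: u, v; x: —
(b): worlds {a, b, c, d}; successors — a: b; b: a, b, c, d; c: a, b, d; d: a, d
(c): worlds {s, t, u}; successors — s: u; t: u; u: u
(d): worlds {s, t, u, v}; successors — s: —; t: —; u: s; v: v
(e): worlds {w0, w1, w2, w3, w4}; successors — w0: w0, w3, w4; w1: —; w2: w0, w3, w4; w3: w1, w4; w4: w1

(c), (d)

Frame correspondent (Sahlqvist): ∀x ∀y ∀z ((xR²y ∧ xRz) → ∃w (yRw ∧ z = w)) — i.e. a generalized confluence (Geach) condition.
(a): fails — uR²v, uRu but no t with vRt and u=t.
(b): fails — aR²d, aRb but no w with dRw and b=w.
(c): satisfies the condition.
(d): satisfies the condition.
(e): fails — w0R²w1, w0Rw0 but no w with w1Rw and w0=w.
Valid on: (c), (d).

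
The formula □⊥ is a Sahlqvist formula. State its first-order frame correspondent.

emptiness of R: ∀x ∀y ¬Rxy

□⊥ is valid iff no world has any successor (otherwise □⊥ fails at any world with one).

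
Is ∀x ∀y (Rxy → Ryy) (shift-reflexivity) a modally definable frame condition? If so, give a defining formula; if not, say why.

Yes, by □(□r → r)

Yes: it is shift-reflexivity, defined by the T□ schema □(□r → r).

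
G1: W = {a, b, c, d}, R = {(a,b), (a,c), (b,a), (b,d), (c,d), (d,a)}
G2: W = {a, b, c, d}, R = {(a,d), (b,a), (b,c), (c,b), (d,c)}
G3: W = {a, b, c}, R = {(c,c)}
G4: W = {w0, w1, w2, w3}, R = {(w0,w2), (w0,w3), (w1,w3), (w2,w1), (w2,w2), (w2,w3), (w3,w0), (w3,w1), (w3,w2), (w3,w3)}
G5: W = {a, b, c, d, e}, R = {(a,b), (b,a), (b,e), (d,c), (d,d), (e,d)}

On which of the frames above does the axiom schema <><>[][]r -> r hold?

G2, G3, G4

Frame correspondent (Sahlqvist): forall x forall y (x R^2 y -> exists w (y R^2 w & x = w)) — i.e. a generalized confluence (Geach) condition.
G1: fails — aR²d but no w with dR²w and a=w.
G2: holds.
G3: holds.
G4: holds.
G5: fails — aR²e but no w with eR²w and a=w.
Valid on: G2, G3, G4.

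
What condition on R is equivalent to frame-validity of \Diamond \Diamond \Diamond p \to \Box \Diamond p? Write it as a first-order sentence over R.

This is a Sahlqvist (Geach-type) schema ◇^3□^0p → □^1◇^1p.
First-order correspondent: \forall x \forall y \forall z ((x R^3 y \wedge xRz) \to \exists w (y = w \wedge zRw)).

\forall x \forall y \forall z ((x R^3 y \wedge xRz) \to \exists w (y = w \wedge zRw))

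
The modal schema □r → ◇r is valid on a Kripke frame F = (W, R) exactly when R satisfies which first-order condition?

Suppose □r→◇r is valid. At any x set V(r)=W. Then □r at x, so ◇r at x, so x has a successor.
Conversely, on a frame with seriality the schema holds at every world under every valuation.
So the correspondent is seriality.

Seriality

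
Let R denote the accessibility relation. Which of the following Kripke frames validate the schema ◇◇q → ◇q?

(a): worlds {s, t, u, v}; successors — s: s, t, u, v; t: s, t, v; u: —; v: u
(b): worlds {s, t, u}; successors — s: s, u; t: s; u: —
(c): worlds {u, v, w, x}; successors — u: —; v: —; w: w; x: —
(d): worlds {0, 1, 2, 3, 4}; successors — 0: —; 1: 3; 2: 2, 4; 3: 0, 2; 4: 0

(c)

The schema corresponds to transitivity: ∀x ∀y ∀z (Rxy ∧ Ryz → Rxz).
(a): fails — Rtv and Rvu but not Rtu.
(b): fails — Rts and Rsu but not Rtu.
(c): condition met.
(d): fails — R32 and R24 but not R34.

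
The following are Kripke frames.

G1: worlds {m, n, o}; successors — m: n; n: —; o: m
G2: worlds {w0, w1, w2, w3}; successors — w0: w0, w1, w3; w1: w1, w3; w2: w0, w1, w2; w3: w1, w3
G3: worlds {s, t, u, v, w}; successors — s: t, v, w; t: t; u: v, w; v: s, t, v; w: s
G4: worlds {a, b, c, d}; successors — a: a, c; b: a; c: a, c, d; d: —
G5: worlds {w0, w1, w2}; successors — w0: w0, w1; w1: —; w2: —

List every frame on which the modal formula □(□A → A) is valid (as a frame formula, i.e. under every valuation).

Frame correspondent (Sahlqvist): ∀x ∀y (Rxy → Ryy) — i.e. shift-reflexivity.
G1: fails — Rom but not Rmm.
G2: ✓.
G3: fails — Ruw but not Rww.
G4: fails — Rcd but not Rdd.
G5: fails — Rw0w1 but not Rw1w1.

G2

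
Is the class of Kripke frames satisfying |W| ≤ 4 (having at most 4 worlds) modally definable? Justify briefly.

No

Any modally definable frame class is closed under disjoint unions.
Any modal formula valid on each of 5 disjoint one-world frames is valid on their disjoint union (validity is preserved under disjoint unions). Each one-world frame has |W|=1≤4, but the union has |W|=5.
So the class is not modally definable.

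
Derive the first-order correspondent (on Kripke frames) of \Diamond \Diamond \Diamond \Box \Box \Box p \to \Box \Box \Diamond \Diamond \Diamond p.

This is a Sahlqvist (Geach-type) schema ◇^3□^3p → □^2◇^3p.
First-order correspondent: \forall x \forall y \forall z ((x R^3 y \wedge x R^2 z) \to \exists w (y R^3 w \wedge z R^3 w)).

\forall x \forall y \forall z ((x R^3 y \wedge x R^2 z) \to \exists w (y R^3 w \wedge z R^3 w))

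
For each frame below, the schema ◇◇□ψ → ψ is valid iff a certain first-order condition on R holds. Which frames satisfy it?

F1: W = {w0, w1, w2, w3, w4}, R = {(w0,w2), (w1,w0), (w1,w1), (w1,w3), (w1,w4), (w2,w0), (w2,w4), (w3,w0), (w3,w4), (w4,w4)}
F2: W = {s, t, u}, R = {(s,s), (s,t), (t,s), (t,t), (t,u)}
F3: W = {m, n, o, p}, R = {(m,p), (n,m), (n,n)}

none

Frame correspondent (Sahlqvist): ∀x ∀y (xR²y → ∃w (yRw ∧ x = w)) — i.e. a generalized confluence (Geach) condition.
F1: fails — w0R²w0 but no w with w0Rw and w0=w.
F2: fails — sR²u but no w with uRw and s=w.
F3: fails — nR²m but no w with mRw and n=w.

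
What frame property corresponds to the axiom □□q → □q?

density

Suppose □□q→□q is valid. Take Rxy and set V(q)={w : xR²w}. Then □□q at x, so □q at x, so q at y, i.e. ∃z(Rxz∧Rzy).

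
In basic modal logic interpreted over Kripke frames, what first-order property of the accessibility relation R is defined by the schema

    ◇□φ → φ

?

This is frame-equivalent to φ → □◇φ (substitute ¬φ for φ and contrapose).
Suppose φ→□◇φ is valid. Take Rxy and set V(φ)={x}. Then φ at x, so □◇φ at x, so ◇φ at y, so some z with Ryz has φ; z=x, i.e. Ryx.

symmetry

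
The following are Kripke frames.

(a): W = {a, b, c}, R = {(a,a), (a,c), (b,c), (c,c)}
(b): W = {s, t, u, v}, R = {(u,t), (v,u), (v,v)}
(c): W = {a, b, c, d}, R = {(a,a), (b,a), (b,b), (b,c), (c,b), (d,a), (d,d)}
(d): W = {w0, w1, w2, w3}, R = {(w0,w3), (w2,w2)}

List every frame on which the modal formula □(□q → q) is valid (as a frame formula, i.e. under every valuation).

Frame correspondent (Sahlqvist): ∀x ∀y (Rxy → Ryy) — i.e. shift-reflexivity.
(a): condition met.
(b): fails — Rvu but not Ruu.
(c): fails — Rbc but not Rcc.
(d): fails — Rw0w3 but not Rw3w3.
Valid on: (a).

(a)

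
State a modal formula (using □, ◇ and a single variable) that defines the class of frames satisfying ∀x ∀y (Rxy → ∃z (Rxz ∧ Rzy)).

The condition is density. The C4 schema □□r → □r defines it.

□□r → □r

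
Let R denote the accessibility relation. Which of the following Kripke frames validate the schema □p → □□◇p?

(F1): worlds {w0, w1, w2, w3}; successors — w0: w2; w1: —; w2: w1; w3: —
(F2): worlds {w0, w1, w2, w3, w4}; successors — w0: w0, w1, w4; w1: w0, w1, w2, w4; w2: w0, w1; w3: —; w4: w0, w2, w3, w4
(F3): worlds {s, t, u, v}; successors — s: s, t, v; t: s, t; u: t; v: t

Frame correspondent (Sahlqvist): ∀x ∀z (xR²z → ∃w (xRw ∧ zRw)) — i.e. a generalized confluence (Geach) condition.
(F1): fails — w0R²w1 but no w with w0Rw and w1Rw.
(F2): fails — w0R²w3 but no w with w0Rw and w3Rw.
(F3): satisfies the condition.

(F3)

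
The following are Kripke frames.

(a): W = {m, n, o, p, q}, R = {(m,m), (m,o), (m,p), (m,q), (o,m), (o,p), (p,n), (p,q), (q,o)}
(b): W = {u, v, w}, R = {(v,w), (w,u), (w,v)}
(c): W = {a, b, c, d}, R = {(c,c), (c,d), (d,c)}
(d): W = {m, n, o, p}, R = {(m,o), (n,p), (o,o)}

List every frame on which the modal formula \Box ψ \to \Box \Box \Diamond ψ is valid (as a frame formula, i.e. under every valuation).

(c), (d)

This is the axiom for a generalized confluence (Geach) condition; its first-order frame correspondent is \forall x \forall z (x R^2 z \to \exists w (xRw \wedge zRw)).
(a): fails — mR²n but no w with mRw and nRw.
(b): fails — vR²u but no t with vRt and uRt.
(c): satisfies the condition.
(d): satisfies the condition.
Valid on: (c), (d).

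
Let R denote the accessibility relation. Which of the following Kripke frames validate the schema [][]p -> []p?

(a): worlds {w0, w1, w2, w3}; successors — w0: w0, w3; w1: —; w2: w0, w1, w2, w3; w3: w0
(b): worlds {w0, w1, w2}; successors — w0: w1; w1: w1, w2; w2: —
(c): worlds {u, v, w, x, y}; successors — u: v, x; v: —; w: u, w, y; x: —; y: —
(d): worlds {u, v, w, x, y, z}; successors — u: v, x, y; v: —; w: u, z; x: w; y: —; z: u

The schema corresponds to density: forall x forall y (Rxy -> exists z (Rxz & Rzy)).
(a): holds.
(b): holds.
(c): fails — Ruv but no z with Ruz and Rzv.
(d): fails — Ruv but no t with Rut and Rtv.
Valid on: (a), (b).

(a), (b)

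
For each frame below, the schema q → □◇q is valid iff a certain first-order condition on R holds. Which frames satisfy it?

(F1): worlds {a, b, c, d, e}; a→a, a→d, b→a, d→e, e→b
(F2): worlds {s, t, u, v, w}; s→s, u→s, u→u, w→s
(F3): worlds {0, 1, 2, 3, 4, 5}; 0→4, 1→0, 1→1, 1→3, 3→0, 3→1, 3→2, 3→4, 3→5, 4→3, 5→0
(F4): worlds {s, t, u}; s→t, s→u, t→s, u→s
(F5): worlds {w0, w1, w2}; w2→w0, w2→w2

(F4)

This is the axiom for symmetry; its first-order frame correspondent is ∀x ∀y (Rxy → Ryx).
(F1): fails — Reb but not Rbe.
(F2): fails — Rus but not Rsu.
(F3): fails — R10 but not R01.
(F4): condition met.
(F5): fails — Rw2w0 but not Rw0w2.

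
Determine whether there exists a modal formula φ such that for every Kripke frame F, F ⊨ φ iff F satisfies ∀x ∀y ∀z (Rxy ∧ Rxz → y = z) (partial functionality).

Yes, by ◇p → □p

Yes: it is partial functionality, defined by the CD schema ◇p → □p.
Suppose ◇p→□p is valid. Take Rxy, Rxz and set V(p)={y}. Then ◇p at x, so □p at x, so p at z, i.e. z=y.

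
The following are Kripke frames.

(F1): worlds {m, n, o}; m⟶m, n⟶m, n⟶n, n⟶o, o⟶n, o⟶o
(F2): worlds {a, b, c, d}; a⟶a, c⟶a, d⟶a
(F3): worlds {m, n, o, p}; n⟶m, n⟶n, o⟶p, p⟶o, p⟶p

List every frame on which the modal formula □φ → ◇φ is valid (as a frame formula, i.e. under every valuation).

The schema corresponds to seriality: ∀x ∃y Rxy.
(F1): holds.
(F2): fails — world b has no successor.
(F3): fails — world m has no successor.

(F1)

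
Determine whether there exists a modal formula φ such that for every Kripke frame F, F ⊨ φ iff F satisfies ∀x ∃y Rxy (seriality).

The condition is seriality. A defining modal formula is □q → ◇q.

Yes, by □q → ◇q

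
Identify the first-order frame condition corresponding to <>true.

This is a form of the D axiom.
Its frame correspondent is seriality — forall x exists y Rxy.

seriality: forall x exists y Rxy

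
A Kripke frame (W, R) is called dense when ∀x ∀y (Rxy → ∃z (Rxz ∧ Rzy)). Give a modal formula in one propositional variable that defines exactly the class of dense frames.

The condition is density. The C4 schema □□p → □p defines it.
Suppose □□p→□p is valid. Take Rxy and set V(p)={w : xR²w}. Then □□p at x, so □p at x, so p at y, i.e. ∃z(Rxz∧Rzy).

□□p → □p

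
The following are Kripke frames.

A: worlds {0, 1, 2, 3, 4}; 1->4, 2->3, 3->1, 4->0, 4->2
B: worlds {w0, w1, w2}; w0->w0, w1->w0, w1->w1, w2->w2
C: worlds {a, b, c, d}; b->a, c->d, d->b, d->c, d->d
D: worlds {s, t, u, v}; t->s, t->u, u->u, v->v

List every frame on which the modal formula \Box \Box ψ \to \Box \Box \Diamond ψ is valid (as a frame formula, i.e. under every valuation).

B, D

The schema corresponds to a generalized confluence (Geach) condition: \forall x \forall z (x R^2 z \to \exists w (x R^2 w \wedge zRw)).
A: fails — 1R²0 but no w with 1R²w and 0Rw.
B: holds.
C: fails — cR²b but no w with cR²w and bRw.
D: holds.
Valid on: B, D.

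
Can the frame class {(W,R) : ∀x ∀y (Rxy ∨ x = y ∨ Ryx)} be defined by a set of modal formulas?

If a class were modally definable it would be closed under disjoint unions (Goldblatt–Thomason).
Take 2 disjoint single-world reflexive frames: each is trivially connected, but their disjoint union has 2 worlds with no edge between distinct components, so it is not connected.
So the class is not modally definable.

No — not modally definable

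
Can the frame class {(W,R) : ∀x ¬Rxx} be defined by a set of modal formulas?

No — not modally definable

Any modally definable frame class is closed under surjective bounded morphisms.
The 2-cycle (worlds s,t with s→t→s) is irreflexive, and the map sending every world to a single reflexive point • is a surjective bounded morphism (forth: every edge maps to (•,•); back: every world has a successor). So any modal formula valid on the 2-cycle is also valid on the reflexive point, which is not irreflexive.
Hence irreflexivity is not modally definable.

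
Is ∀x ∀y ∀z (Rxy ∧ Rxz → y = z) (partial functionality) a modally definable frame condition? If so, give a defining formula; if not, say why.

Definable; ◇p → □p defines it

The condition is partial functionality. A defining modal formula is ◇p → □p.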